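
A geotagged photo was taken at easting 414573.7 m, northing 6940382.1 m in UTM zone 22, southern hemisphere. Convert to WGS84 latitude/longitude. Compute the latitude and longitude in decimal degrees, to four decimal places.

Zone 22S: λ₀ = -51°, k₀ = 0.9996, false easting 500000 m, false northing 10000000 m.
Meridian distance M = (N − FN)/k₀ = -3060842.2 m.
Inverse transverse Mercator on WGS84 gives φ = -27.65799958°, λ = -51.86609956°.

lat -27.6580°, lon -51.8661°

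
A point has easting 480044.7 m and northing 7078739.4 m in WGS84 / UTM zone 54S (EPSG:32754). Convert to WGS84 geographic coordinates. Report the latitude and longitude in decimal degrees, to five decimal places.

Zone 54S: λ₀ = 141°, k₀ = 0.9996, false easting 500000 m, false northing 10000000 m.
Meridian distance M = (N − FN)/k₀ = -2922429.6 m.
Inverse transverse Mercator on WGS84 gives φ = -26.41140010°, λ = 140.79990000°.

lat -26.41140°, lon 140.79990°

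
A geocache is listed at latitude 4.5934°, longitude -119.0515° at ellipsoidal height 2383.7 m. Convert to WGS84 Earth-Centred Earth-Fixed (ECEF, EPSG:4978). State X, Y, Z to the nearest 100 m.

WGS84: a = 6378137 m, e² = 0.006694380; N(φ) = a/√(1−e²sin²φ) = 6378273.924 m.
X = (N+h)·cosφ·cosλ = -3088467.304 m; Y = (N+h)·cosφ·sinλ = -5559950.667 m; Z = (N(1−e²)+h)·sinφ = 507569.765 m.

X -3088500 m, Y -5560000 m, Z 507600 m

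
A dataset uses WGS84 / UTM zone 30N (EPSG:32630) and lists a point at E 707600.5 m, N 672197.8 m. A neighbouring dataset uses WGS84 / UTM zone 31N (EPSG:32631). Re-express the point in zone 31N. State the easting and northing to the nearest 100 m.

E 43300 m, N 673600 m

UTM 30N → geographic: φ = 6.07809958°, λ = -1.12419992°.
UTM 31N (λ₀ = 3°) forward: E = 43254.174 m, N = 673580.725 m.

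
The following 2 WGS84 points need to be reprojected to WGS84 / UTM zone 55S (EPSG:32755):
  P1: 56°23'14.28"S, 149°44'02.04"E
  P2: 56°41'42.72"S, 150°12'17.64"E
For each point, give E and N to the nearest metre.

P1: E 668773 m, N 3747459 m; P2: E 696239 m, N 3711953 m

UTM zone 55S: λ₀ = 147°, k₀ = 0.9996.
P1 (-56.3873°, 149.7339°) → (668773.499, 3747459.268) m.
P2 (-56.6952°, 150.2049°) → (696239.126, 3711953.226) m.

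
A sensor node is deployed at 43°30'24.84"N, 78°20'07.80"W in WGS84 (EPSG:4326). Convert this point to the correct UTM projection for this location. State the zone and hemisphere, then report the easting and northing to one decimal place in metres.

Zone 17N: E 715389.3 m, N 4820556.9 m

Longitude -78.3355° lies in the 6° band [-84°, -78°), giving zone 17; latitude is north of the equator, so 17N.
Zone 17 central meridian λ₀ = 6×17 − 183 = -81°; Δλ = +2.6645°.
Transverse Mercator on WGS84 with k₀ = 0.9996 gives E = 715389.344 m, N = 4820556.865 m.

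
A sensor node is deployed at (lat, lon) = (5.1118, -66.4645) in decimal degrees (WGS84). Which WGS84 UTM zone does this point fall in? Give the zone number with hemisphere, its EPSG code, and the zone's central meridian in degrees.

Zone 19N (EPSG:32619), central meridian -69°

UTM zone = ⌊(λ + 180)/6⌋ + 1; -66.4645° ∈ [-72°, -66°) → zone 19.
Hemisphere: N (φ ≥ 0).
Central meridian λ₀ = 6×19 − 183 = -69°.
EPSG code: 32619.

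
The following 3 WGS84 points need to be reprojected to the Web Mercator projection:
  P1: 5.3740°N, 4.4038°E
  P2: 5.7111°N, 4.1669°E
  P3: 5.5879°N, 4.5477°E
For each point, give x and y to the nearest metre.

P1: x 490229 m, y 599110 m; P2: x 463857 m, y 636812 m; P3: x 506248 m, y 623031 m

Web Mercator: x = R·λ, y = R·ln tan(π/4+φ/2), R = 6378137 m.
P1 (5.3740°, 4.4038°) → (490228.774, 599110.015) m.
P2 (5.7111°, 4.1669°) → (463857.186, 636812.138) m.
P3 (5.5879°, 4.5477°) → (506247.648, 623030.633) m.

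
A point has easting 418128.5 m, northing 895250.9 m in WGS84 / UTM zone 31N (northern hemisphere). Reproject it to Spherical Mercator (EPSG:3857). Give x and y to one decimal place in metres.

Unproject from UTM 31N (λ₀ = 3°) → φ = 8.09839959°, λ = 2.25689982°.
Web Mercator (R = 6378137 m): x = 251236.938 m, y = 904526.533 m.

x 251236.9 m, y 904526.5 m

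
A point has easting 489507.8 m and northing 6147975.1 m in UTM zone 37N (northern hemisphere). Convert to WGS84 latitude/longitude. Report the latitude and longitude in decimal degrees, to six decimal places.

Zone 37N: λ₀ = 39°, k₀ = 0.9996, false easting 500000 m.
Meridian distance M = (N − FN)/k₀ = 6150435.3 m.
Inverse transverse Mercator on WGS84 gives φ = 55.47779957°, λ = 38.83400022°.

lat 55.477800°, lon 38.834000°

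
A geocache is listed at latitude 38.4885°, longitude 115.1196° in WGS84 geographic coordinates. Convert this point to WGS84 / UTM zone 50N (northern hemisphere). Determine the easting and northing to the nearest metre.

Zone 50 central meridian λ₀ = 6×50 − 183 = 117°; Δλ = -1.8804°.
Transverse Mercator on WGS84 with k₀ = 0.9996 gives E = 336000.348 m, N = 4261692.575 m.

E 336000 m, N 4261693 m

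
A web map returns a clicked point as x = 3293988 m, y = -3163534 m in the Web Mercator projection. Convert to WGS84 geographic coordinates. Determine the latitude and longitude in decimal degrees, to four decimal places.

lat -27.3202°, lon 29.5904°

R = 6378137 m. λ = x/R = 29.59039766°.
φ = 2·arctan(exp(y/R)) − 90° = 2·arctan(0.60896) − 90° = -27.32020174°.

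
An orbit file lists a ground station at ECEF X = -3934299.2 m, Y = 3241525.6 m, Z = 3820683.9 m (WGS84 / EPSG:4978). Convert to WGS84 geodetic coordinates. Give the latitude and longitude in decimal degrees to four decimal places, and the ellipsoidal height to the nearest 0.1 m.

lat 37.0363°, lon 140.5144°, h 123.2 m

λ = atan2(Y, X) = 140.51440011°; p = √(X²+Y²) = 5097666.0 m.
Bowring's method on WGS84 (a = 6378137 m, b = 6356752.314 m) gives φ = 37.03630028°, h = 123.156 m.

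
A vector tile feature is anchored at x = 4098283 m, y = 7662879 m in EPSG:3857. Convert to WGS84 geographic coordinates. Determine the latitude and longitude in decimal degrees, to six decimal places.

R = 6378137 m. λ = x/R = 36.81550258°.
φ = 2·arctan(exp(y/R)) − 90° = 2·arctan(3.32486) − 90° = 56.52119856°.

lat 56.521199°, lon 36.815503°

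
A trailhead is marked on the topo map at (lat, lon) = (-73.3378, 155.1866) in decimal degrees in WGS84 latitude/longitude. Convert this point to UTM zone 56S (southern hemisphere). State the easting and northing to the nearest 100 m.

E 570000 m, N 1860600 m

Zone 56 central meridian λ₀ = 6×56 − 183 = 153°; Δλ = +2.1866°.
Transverse Mercator on WGS84 with k₀ = 0.9996 gives E = 569966.140 m, N = 1860557.816 m.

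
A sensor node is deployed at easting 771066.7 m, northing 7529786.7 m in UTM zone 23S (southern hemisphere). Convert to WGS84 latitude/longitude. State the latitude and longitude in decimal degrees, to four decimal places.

Zone 23S: λ₀ = -45°, k₀ = 0.9996, false easting 500000 m, false northing 10000000 m.
Meridian distance M = (N − FN)/k₀ = -2471201.8 m.
Inverse transverse Mercator on WGS84 gives φ = -22.31639966°, λ = -42.36869965°.

lat -22.3164°, lon -42.3687°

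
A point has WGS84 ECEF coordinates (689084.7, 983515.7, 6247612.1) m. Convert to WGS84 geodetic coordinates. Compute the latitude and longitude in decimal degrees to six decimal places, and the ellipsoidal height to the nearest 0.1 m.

lat 79.190600°, lon 54.983601°, h 4470.1 m

λ = atan2(Y, X) = 54.98360122°; p = √(X²+Y²) = 1200891.7 m.
Bowring's method on WGS84 (a = 6378137 m, b = 6356752.314 m) gives φ = 79.19059991°, h = 4470.077 m.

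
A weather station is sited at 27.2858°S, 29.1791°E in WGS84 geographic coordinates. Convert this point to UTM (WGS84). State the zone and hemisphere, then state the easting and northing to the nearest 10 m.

Longitude 29.1791° lies in the 6° band [24°, 30°), giving zone 35; latitude is south of the equator, so 35S.
Zone 35 central meridian λ₀ = 6×35 − 183 = 27°; Δλ = +2.1791°.
Transverse Mercator on WGS84 with k₀ = 0.9996 gives E = 715680.922 m, N = 6980028.323 m.

Zone 35S: E 715680 m, N 6980030 m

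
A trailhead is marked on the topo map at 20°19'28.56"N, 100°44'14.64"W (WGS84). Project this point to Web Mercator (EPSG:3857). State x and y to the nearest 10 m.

Web Mercator is spherical with R = a = 6378137 m.
x = R·λ = 6378137 × -1.758199310 = -11214036.072 m.
y = R·ln tan(π/4 + φ/2) = 6378137 × 0.362413689 = 2311524.159 m.

x -11214040 m, y 2311520 m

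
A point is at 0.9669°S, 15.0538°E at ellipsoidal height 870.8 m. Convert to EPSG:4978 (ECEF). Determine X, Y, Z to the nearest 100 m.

WGS84: a = 6378137 m, e² = 0.006694380; N(φ) = a/√(1−e²sin²φ) = 6378143.079 m.
X = (N+h)·cosφ·cosλ = 6159224.126 m; Y = (N+h)·cosφ·sinλ = 1656559.356 m; Z = (N(1−e²)+h)·sinφ = -106923.989 m.

X 6159200 m, Y 1656600 m, Z -106900 m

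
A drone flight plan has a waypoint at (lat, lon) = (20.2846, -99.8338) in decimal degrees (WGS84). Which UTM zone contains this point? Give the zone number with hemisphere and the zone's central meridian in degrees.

Zone 14N, central meridian -99°

UTM zone = ⌊(λ + 180)/6⌋ + 1; -99.8338° ∈ [-102°, -96°) → zone 14.
Hemisphere: N (φ ≥ 0).
Central meridian λ₀ = 6×14 − 183 = -99°.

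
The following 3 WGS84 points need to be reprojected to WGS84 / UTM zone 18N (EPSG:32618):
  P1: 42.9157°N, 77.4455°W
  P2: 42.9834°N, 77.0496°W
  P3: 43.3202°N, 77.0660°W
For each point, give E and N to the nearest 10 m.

UTM zone 18N: λ₀ = -75°, k₀ = 0.9996.
P1 (42.9157°, -77.4455°) → (300394.536, 4754354.991) m.
P2 (42.9834°, -77.0496°) → (332892.948, 4761009.641) m.
P3 (43.3202°, -77.0660°) → (332478.626, 4798446.067) m.

P1: E 300390 m, N 4754350 m; P2: E 332890 m, N 4761010 m; P3: E 332480 m, N 4798450 m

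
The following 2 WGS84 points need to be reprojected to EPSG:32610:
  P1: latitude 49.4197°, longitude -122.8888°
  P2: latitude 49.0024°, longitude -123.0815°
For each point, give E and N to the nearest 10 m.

P1: E 508060 m, N 5474120 m; P2: E 494040 m, N 5427730 m

UTM zone 10N: λ₀ = -123°, k₀ = 0.9996.
P1 (49.4197°, -122.8888°) → (508064.889, 5474119.487) m.
P2 (49.0024°, -123.0815°) → (494039.171, 5427725.778) m.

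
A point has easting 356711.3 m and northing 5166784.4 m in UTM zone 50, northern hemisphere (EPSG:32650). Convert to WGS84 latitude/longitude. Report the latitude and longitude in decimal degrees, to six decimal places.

lat 46.639300°, lon 115.127800°

Zone 50N: λ₀ = 117°, k₀ = 0.9996, false easting 500000 m.
Meridian distance M = (N − FN)/k₀ = 5168851.9 m.
Inverse transverse Mercator on WGS84 gives φ = 46.63929959°, λ = 115.12780016°.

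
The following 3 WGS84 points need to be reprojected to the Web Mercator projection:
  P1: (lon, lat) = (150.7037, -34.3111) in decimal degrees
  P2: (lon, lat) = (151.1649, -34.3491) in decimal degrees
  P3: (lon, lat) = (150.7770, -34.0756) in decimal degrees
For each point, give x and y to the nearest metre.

Web Mercator: x = R·λ, y = R·ln tan(π/4+φ/2), R = 6378137 m.
P1 (-34.3111°, 150.7037°) → (16776259.145, -4070652.044) m.
P2 (-34.3491°, 151.1649°) → (16827599.694, -4075774.506) m.
P3 (-34.0756°, 150.7770°) → (16784418.863, -4038957.782) m.

P1: x 16776259 m, y -4070652 m; P2: x 16827600 m, y -4075775 m; P3: x 16784419 m, y -4038958 m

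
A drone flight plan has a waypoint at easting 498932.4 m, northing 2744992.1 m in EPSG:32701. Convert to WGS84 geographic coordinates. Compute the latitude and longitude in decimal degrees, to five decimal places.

Zone 1S: λ₀ = -177°, k₀ = 0.9996, false easting 500000 m, false northing 10000000 m.
Meridian distance M = (N − FN)/k₀ = -7257911.1 m.
Inverse transverse Mercator on WGS84 gives φ = -65.41769983°, λ = -177.02299919°.

lat -65.41770°, lon -177.02300°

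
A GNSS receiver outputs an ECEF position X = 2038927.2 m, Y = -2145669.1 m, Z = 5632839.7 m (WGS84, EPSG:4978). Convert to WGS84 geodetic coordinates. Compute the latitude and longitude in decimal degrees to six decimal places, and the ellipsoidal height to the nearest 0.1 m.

lat 62.437300°, lon -46.461201°, h 1814.3 m

λ = atan2(Y, X) = -46.46120055°; p = √(X²+Y²) = 2959918.9 m.
Bowring's method on WGS84 (a = 6378137 m, b = 6356752.314 m) gives φ = 62.43730045°, h = 1814.306 m.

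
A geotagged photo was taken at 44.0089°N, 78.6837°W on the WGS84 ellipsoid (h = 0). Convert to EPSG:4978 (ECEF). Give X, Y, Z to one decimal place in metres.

X 901613.0 m, Y -4505461.5 m, Z 4408802.9 m

WGS84: a = 6378137 m, e² = 0.006694380; N(φ) = a/√(1−e²sin²φ) = 6388467.243 m.
X = (N+h)·cosφ·cosλ = 901613.047 m; Y = (N+h)·cosφ·sinλ = -4505461.476 m; Z = (N(1−e²)+h)·sinφ = 4408802.914 m.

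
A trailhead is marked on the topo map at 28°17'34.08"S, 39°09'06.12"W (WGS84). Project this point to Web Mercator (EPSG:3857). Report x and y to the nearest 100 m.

x -4358300 m, y -3285900 m

Web Mercator is spherical with R = a = 6378137 m.
x = R·λ = 6378137 × -0.683326073 = -4358347.308 m.
y = R·ln tan(π/4 + φ/2) = 6378137 × -0.515187989 = -3285939.576 m.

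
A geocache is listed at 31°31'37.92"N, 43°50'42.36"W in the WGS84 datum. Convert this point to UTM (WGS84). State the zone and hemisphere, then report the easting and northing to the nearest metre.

Longitude -43.8451° lies in the 6° band [-48°, -42°), giving zone 23; latitude is north of the equator, so 23N.
Zone 23 central meridian λ₀ = 6×23 − 183 = -45°; Δλ = +1.1549°.
Transverse Mercator on WGS84 with k₀ = 0.9996 gives E = 609645.922 m, N = 3488609.216 m.

Zone 23N: E 609646 m, N 3488609 m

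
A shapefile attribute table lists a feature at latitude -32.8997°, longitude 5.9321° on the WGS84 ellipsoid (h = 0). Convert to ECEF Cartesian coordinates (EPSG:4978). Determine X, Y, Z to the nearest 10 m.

WGS84: a = 6378137 m, e² = 0.006694380; N(φ) = a/√(1−e²sin²φ) = 6384444.972 m.
X = (N+h)·cosφ·cosλ = 5331819.752 m; Y = (N+h)·cosφ·sinλ = 554009.204 m; Z = (N(1−e²)+h)·sinφ = -3444624.284 m.

X 5331820 m, Y 554010 m, Z -3444620 m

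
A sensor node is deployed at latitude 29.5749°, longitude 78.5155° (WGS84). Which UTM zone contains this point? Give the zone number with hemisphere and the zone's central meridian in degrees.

UTM zone = ⌊(λ + 180)/6⌋ + 1; 78.5155° ∈ [78°, 84°) → zone 44.
Hemisphere: N (φ ≥ 0).
Central meridian λ₀ = 6×44 − 183 = 81°.

Zone 44N, central meridian 81°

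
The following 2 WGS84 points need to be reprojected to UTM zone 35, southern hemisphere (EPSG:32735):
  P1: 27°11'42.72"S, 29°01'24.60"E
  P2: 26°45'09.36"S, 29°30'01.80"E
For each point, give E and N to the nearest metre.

P1: E 700439 m, N 6990326 m; P2: E 748675 m, N 7038522 m

UTM zone 35S: λ₀ = 27°, k₀ = 0.9996.
P1 (-27.1952°, 29.0235°) → (700438.558, 6990326.226) m.
P2 (-26.7526°, 29.5005°) → (748675.460, 7038522.477) m.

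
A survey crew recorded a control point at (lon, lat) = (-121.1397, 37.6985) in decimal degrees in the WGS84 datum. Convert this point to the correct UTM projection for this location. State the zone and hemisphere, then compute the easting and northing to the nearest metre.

Longitude -121.1397° lies in the 6° band [-126°, -120°), giving zone 10; latitude is north of the equator, so 10N.
Zone 10 central meridian λ₀ = 6×10 − 183 = -123°; Δλ = +1.8603°.
Transverse Mercator on WGS84 with k₀ = 0.9996 gives E = 664003.125 m, N = 4173992.261 m.

Zone 10N: E 664003 m, N 4173992 m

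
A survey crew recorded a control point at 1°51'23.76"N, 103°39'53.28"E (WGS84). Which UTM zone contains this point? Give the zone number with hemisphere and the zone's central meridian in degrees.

Zone 48N, central meridian 105°

UTM zone = ⌊(λ + 180)/6⌋ + 1; 103.6648° ∈ [102°, 108°) → zone 48.
Hemisphere: N (φ ≥ 0).
Central meridian λ₀ = 6×48 − 183 = 105°.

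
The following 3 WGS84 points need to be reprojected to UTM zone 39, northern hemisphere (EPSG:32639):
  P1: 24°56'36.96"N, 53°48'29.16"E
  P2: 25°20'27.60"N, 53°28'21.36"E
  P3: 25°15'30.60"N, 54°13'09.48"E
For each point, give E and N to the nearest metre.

UTM zone 39N: λ₀ = 51°, k₀ = 0.9996.
P1 (24.9436°, 53.8081°) → (783567.425, 2761634.783) m.
P2 (25.3410°, 53.4726°) → (748865.588, 2805006.353) m.
P3 (25.2585°, 54.2193°) → (824284.894, 2797461.731) m.

P1: E 783567 m, N 2761635 m; P2: E 748866 m, N 2805006 m; P3: E 824285 m, N 2797462 m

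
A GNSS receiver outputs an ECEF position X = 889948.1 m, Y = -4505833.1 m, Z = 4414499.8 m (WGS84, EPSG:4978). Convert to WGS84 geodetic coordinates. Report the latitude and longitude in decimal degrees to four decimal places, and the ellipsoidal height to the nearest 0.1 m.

λ = atan2(Y, X) = -78.82730001°; p = √(X²+Y²) = 4592879.2 m.
Bowring's method on WGS84 (a = 6378137 m, b = 6356752.314 m) gives φ = 44.05769975°, h = 2586.509 m.

lat 44.0577°, lon -78.8273°, h 2586.5 m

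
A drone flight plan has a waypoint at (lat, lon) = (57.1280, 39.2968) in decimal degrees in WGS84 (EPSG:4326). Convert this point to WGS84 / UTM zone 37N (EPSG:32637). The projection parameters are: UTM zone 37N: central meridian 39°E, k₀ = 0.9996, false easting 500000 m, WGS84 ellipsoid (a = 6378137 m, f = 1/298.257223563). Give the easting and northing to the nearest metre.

E 517968 m, N 6331674 m

Zone 37 central meridian λ₀ = 6×37 − 183 = 39°; Δλ = +0.2968°.
Transverse Mercator on WGS84 with k₀ = 0.9996 gives E = 517967.990 m, N = 6331673.517 m.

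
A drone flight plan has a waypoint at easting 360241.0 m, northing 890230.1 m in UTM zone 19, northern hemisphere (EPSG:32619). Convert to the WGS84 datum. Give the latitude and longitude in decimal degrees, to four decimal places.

lat 8.0517°, lon -70.2683°

Zone 19N: λ₀ = -69°, k₀ = 0.9996, false easting 500000 m.
Meridian distance M = (N − FN)/k₀ = 890586.3 m.
Inverse transverse Mercator on WGS84 gives φ = 8.05170034°, λ = -70.26829996°.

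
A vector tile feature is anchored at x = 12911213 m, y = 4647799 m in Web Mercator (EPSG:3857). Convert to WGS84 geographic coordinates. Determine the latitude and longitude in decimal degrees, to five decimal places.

lat 38.48240°, lon 115.98340°

R = 6378137 m. λ = x/R = 115.98339974°.
φ = 2·arctan(exp(y/R)) − 90° = 2·arctan(2.07240) − 90° = 38.48240219°.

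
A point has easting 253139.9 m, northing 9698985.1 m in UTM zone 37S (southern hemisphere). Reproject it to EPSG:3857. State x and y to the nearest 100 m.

x 4094300 m, y -303000 m

Unproject from UTM 37S (λ₀ = 39°) → φ = -2.72130025°, λ = 36.77959996°.
Web Mercator (R = 6378137 m): x = 4094286.339 m, y = -303047.717 m.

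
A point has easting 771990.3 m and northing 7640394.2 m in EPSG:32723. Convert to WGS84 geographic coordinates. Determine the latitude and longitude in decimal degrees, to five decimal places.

lat -21.31800°, lon -42.37800°

Zone 23S: λ₀ = -45°, k₀ = 0.9996, false easting 500000 m, false northing 10000000 m.
Meridian distance M = (N − FN)/k₀ = -2360550.0 m.
Inverse transverse Mercator on WGS84 gives φ = -21.31799970°, λ = -42.37800014°.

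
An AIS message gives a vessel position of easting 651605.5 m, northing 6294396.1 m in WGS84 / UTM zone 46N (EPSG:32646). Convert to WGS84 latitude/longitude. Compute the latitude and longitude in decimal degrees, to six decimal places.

lat 56.768800°, lon 95.480600°

Zone 46N: λ₀ = 93°, k₀ = 0.9996, false easting 500000 m.
Meridian distance M = (N − FN)/k₀ = 6296914.9 m.
Inverse transverse Mercator on WGS84 gives φ = 56.76879963°, λ = 95.48059975°.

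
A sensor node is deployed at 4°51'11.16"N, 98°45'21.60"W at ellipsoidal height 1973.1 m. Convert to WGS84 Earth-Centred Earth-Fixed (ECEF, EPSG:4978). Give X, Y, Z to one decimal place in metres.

WGS84: a = 6378137 m, e² = 0.006694380; N(φ) = a/√(1−e²sin²φ) = 6378289.807 m.
X = (N+h)·cosφ·cosλ = -967765.518 m; Y = (N+h)·cosφ·sinλ = -6283297.193 m; Z = (N(1−e²)+h)·sinφ = 536166.341 m.

X -967765.5 m, Y -6283297.2 m, Z 536166.3 m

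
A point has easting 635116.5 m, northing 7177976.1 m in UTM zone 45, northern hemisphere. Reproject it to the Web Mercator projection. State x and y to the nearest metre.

Unproject from UTM 45N (λ₀ = 87°) → φ = 64.69939980°, λ = 89.83420075°.
Web Mercator (R = 6378137 m): x = 10000297.483 m, y = 9529633.864 m.

x 10000297 m, y 9529634 m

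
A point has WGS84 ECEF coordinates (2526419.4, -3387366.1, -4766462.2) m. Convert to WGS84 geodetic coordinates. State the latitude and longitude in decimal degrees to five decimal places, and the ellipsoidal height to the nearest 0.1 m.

λ = atan2(Y, X) = -53.28310073°; p = √(X²+Y²) = 4225759.6 m.
Bowring's method on WGS84 (a = 6378137 m, b = 6356752.314 m) gives φ = -48.63189991°, h = 3808.612 m.

lat -48.63190°, lon -53.28310°, h 3808.6 m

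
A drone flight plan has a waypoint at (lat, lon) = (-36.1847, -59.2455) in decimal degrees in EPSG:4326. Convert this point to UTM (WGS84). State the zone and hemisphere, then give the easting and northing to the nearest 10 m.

Longitude -59.2455° lies in the 6° band [-60°, -54°), giving zone 21; latitude is south of the equator, so 21S.
Zone 21 central meridian λ₀ = 6×21 − 183 = -57°; Δλ = -2.2455°.
Transverse Mercator on WGS84 with k₀ = 0.9996 gives E = 298075.598 m, N = 5993228.522 m.

Zone 21S: E 298080 m, N 5993230 m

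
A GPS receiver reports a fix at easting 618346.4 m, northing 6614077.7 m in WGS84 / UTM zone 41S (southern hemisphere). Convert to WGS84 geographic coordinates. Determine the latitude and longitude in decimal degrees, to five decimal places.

Zone 41S: λ₀ = 63°, k₀ = 0.9996, false easting 500000 m, false northing 10000000 m.
Meridian distance M = (N − FN)/k₀ = -3387277.2 m.
Inverse transverse Mercator on WGS84 gives φ = -30.59999978°, λ = 64.23450049°.

lat -30.60000°, lon 64.23450°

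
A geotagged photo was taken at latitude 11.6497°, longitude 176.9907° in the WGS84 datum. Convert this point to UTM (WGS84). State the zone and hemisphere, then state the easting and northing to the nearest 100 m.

Zone 60N: E 499000 m, N 1287800 m

Longitude 176.9907° lies in the 6° band [174°, 180°), giving zone 60; latitude is north of the equator, so 60N.
Zone 60 central meridian λ₀ = 6×60 − 183 = 177°; Δλ = -0.0093°.
Transverse Mercator on WGS84 with k₀ = 0.9996 gives E = 498986.322 m, N = 1287818.644 m.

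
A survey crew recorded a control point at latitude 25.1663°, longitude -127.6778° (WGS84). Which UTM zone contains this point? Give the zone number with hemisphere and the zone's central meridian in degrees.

UTM zone = ⌊(λ + 180)/6⌋ + 1; -127.6778° ∈ [-132°, -126°) → zone 9.
Hemisphere: N (φ ≥ 0).
Central meridian λ₀ = 6×9 − 183 = -129°.

Zone 9N, central meridian -129°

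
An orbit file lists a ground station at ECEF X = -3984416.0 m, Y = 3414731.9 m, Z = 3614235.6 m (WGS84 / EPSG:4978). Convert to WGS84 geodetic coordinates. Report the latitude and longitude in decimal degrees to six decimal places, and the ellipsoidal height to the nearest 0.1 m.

lat 34.737400°, lon 139.402700°, h 475.2 m

λ = atan2(Y, X) = 139.40269966°; p = √(X²+Y²) = 5247472.2 m.
Bowring's method on WGS84 (a = 6378137 m, b = 6356752.314 m) gives φ = 34.73739973°, h = 475.169 m.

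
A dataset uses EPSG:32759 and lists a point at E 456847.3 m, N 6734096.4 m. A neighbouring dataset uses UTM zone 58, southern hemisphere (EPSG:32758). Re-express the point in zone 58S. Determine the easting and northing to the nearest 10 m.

E 1038720 m, N 6721290 m

UTM 59S → geographic: φ = -29.52199973°, λ = 170.55470009°.
UTM 58S (λ₀ = 165°) forward: E = 1038723.611 m, N = 6721285.463 m.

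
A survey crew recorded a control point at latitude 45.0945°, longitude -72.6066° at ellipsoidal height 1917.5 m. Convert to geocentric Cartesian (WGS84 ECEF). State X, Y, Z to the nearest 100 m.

WGS84: a = 6378137 m, e² = 0.006694380; N(φ) = a/√(1−e²sin²φ) = 6388873.679 m.
X = (N+h)·cosφ·cosλ = 1348630.305 m; Y = (N+h)·cosφ·sinλ = -4305222.391 m; Z = (N(1−e²)+h)·sinφ = 4496126.457 m.

X 1348600 m, Y -4305200 m, Z 4496100 m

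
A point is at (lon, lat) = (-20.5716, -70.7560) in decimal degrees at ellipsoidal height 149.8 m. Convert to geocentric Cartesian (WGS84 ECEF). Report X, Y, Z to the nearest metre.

X 1974078 m, Y -740891 m, Z -5999505 m

WGS84: a = 6378137 m, e² = 0.006694380; N(φ) = a/√(1−e²sin²φ) = 6397252.287 m.
X = (N+h)·cosφ·cosλ = 1974078.156 m; Y = (N+h)·cosφ·sinλ = -740890.662 m; Z = (N(1−e²)+h)·sinφ = -5999505.215 m.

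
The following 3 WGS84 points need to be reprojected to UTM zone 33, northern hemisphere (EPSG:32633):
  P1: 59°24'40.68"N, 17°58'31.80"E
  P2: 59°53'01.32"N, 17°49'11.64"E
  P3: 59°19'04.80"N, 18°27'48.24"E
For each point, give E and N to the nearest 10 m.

P1: E 668870 m, N 6589630 m; P2: E 657810 m, N 6641820 m; P3: E 697080 m, N 6580590 m

UTM zone 33N: λ₀ = 15°, k₀ = 0.9996.
P1 (59.4113°, 17.9755°) → (668869.604, 6589627.958) m.
P2 (59.8837°, 17.8199°) → (657807.580, 6641819.411) m.
P3 (59.3180°, 18.4634°) → (697084.994, 6580587.562) m.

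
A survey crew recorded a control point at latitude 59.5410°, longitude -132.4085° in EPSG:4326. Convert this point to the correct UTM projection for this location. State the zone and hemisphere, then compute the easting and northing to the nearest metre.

Zone 8N: E 646521 m, N 6603152 m

Longitude -132.4085° lies in the 6° band [-138°, -132°), giving zone 8; latitude is north of the equator, so 8N.
Zone 8 central meridian λ₀ = 6×8 − 183 = -135°; Δλ = +2.5915°.
Transverse Mercator on WGS84 with k₀ = 0.9996 gives E = 646521.172 m, N = 6603152.229 m.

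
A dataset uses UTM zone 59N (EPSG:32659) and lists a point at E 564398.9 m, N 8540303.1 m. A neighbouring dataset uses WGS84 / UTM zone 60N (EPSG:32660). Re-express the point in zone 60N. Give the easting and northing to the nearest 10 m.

E 412990 m, N 8541460 m

UTM 59N → geographic: φ = 76.92950037°, λ = 173.55170205°.
UTM 60N (λ₀ = 177°) forward: E = 412994.492 m, N = 8541457.170 m.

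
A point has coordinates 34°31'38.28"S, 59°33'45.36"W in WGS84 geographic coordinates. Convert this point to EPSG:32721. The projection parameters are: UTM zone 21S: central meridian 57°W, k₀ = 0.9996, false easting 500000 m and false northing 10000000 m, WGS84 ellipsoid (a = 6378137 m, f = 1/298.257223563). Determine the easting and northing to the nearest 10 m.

E 264790 m, N 6176390 m

Zone 21 central meridian λ₀ = 6×21 − 183 = -57°; Δλ = -2.5626°.
Transverse Mercator on WGS84 with k₀ = 0.9996 gives E = 264793.458 m, N = 6176393.039 m.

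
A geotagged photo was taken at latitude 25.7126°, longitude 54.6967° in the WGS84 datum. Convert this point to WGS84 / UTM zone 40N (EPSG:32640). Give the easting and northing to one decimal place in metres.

Zone 40 central meridian λ₀ = 6×40 − 183 = 57°; Δλ = -2.3033°.
Transverse Mercator on WGS84 with k₀ = 0.9996 gives E = 268894.033 m, N = 2845872.833 m.

E 268894.0 m, N 2845872.8 m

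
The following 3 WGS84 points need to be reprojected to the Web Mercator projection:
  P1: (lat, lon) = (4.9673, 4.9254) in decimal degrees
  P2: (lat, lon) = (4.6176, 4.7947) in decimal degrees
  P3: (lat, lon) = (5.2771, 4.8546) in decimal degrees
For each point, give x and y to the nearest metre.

Web Mercator: x = R·λ, y = R·ln tan(π/4+φ/2), R = 6378137 m.
P1 (4.9673°, 4.9254°) → (548293.020, 553651.296) m.
P2 (4.6176°, 4.7947°) → (533743.563, 514586.233) m.
P3 (5.2771°, 4.8546°) → (540411.600, 588276.391) m.

P1: x 548293 m, y 553651 m; P2: x 533744 m, y 514586 m; P3: x 540412 m, y 588276 m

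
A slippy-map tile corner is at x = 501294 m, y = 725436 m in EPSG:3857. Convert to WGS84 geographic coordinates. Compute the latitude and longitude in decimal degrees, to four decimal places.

lat 6.5027°, lon 4.5032°

R = 6378137 m. λ = x/R = 4.50320062°.
φ = 2·arctan(exp(y/R)) − 90° = 2·arctan(1.12046) − 90° = 6.50269738°.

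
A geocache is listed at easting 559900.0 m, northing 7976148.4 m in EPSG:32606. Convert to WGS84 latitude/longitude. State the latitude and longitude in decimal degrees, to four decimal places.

Zone 6N: λ₀ = -147°, k₀ = 0.9996, false easting 500000 m.
Meridian distance M = (N − FN)/k₀ = 7979340.1 m.
Inverse transverse Mercator on WGS84 gives φ = 71.87770000°, λ = -145.27439977°.

lat 71.8777°, lon -145.2744°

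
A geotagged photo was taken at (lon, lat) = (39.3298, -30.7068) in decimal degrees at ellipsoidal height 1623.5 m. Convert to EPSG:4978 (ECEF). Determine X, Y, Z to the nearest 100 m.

X 4246600 m, Y 3479500 m, Z -3238800 m

WGS84: a = 6378137 m, e² = 0.006694380; N(φ) = a/√(1−e²sin²φ) = 6383711.185 m.
X = (N+h)·cosφ·cosλ = 4246618.173 m; Y = (N+h)·cosφ·sinλ = 3479506.639 m; Z = (N(1−e²)+h)·sinφ = -3238816.591 m.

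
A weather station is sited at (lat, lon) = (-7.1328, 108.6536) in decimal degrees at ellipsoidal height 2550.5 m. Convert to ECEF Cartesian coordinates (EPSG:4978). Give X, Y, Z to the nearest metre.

X -2025147 m, Y 5999031 m, Z -787026 m

WGS84: a = 6378137 m, e² = 0.006694380; N(φ) = a/√(1−e²sin²φ) = 6378466.183 m.
X = (N+h)·cosφ·cosλ = -2025146.599 m; Y = (N+h)·cosφ·sinλ = 5999030.897 m; Z = (N(1−e²)+h)·sinφ = -787025.849 m.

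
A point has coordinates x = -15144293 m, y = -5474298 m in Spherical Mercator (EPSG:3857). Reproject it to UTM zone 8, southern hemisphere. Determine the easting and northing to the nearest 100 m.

Web Mercator inverse (R = 6378137 m) → φ = -44.05719815°, λ = -136.04349869°.
UTM 8S forward: E = 416418.675 m, N = 5121244.966 m.

E 416400 m, N 5121200 m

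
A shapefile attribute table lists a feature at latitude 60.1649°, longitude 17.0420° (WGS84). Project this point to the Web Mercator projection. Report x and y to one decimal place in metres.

Web Mercator is spherical with R = a = 6378137 m.
x = R·λ = 6378137 × 0.297439011 = 1897106.762 m.
y = R·ln tan(π/4 + φ/2) = 6378137 × 1.322728396 = 8436542.920 m.

x 1897106.8 m, y 8436542.9 m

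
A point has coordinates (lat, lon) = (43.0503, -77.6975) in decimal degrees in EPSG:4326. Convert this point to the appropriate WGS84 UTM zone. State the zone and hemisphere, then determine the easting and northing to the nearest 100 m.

Zone 18N: E 280300 m, N 4769900 m

Longitude -77.6975° lies in the 6° band [-78°, -72°), giving zone 18; latitude is north of the equator, so 18N.
Zone 18 central meridian λ₀ = 6×18 − 183 = -75°; Δλ = -2.6975°.
Transverse Mercator on WGS84 with k₀ = 0.9996 gives E = 280305.008 m, N = 4769932.283 m.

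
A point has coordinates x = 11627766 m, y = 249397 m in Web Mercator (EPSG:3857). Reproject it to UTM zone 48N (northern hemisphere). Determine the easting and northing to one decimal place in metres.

E 439289.0 m, N 247577.8 m

Web Mercator inverse (R = 6378137 m) → φ = 2.23980068°, λ = 104.45399918°.
UTM 48N forward: E = 439288.963 m, N = 247577.844 m.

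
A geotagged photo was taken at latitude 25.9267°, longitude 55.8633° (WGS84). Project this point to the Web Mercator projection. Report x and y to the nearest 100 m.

Web Mercator is spherical with R = a = 6378137 m.
x = R·λ = 6378137 × 0.974998516 = 6218674.110 m.
y = R·ln tan(π/4 + φ/2) = 6378137 × 0.468789751 = 2990005.253 m.

x 6218700 m, y 2990000 m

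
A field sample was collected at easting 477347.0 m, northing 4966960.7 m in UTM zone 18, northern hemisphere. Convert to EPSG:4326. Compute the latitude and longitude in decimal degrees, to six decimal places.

lat 44.855700°, lon -75.286700°

Zone 18N: λ₀ = -75°, k₀ = 0.9996, false easting 500000 m.
Meridian distance M = (N − FN)/k₀ = 4968948.3 m.
Inverse transverse Mercator on WGS84 gives φ = 44.85570020°, λ = -75.28670010°.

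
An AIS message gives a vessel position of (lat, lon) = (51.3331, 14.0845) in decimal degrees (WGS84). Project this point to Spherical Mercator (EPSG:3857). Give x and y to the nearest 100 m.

x 1567900 m, y 6680400 m

Web Mercator is spherical with R = a = 6378137 m.
x = R·λ = 6378137 × 0.245820898 = 1567879.368 m.
y = R·ln tan(π/4 + φ/2) = 6378137 × 1.047394892 = 6680428.117 m.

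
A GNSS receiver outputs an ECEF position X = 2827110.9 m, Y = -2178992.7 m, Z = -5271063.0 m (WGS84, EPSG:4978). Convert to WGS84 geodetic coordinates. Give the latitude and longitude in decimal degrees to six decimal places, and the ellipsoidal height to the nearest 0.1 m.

lat -56.073800°, lon -37.623200°, h 2446.8 m

λ = atan2(Y, X) = -37.62320000°; p = √(X²+Y²) = 3569392.8 m.
Bowring's method on WGS84 (a = 6378137 m, b = 6356752.314 m) gives φ = -56.07380014°, h = 2446.755 m.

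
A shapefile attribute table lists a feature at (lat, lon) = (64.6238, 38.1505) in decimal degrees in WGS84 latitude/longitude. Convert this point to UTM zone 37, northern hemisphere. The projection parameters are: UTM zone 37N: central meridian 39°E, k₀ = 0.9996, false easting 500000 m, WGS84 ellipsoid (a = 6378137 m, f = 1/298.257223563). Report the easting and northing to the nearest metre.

Zone 37 central meridian λ₀ = 6×37 − 183 = 39°; Δλ = -0.8495°.
Transverse Mercator on WGS84 with k₀ = 0.9996 gives E = 459378.851 m, N = 7166800.995 m.

E 459379 m, N 7166801 m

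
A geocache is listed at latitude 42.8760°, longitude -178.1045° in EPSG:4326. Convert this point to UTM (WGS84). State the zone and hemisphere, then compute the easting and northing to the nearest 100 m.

Longitude -178.1045° lies in the 6° band [-180°, -174°), giving zone 1; latitude is north of the equator, so 1N.
Zone 1 central meridian λ₀ = 6×1 − 183 = -177°; Δλ = -1.1045°.
Transverse Mercator on WGS84 with k₀ = 0.9996 gives E = 409792.780 m, N = 4747636.594 m.

Zone 1N: E 409800 m, N 4747600 m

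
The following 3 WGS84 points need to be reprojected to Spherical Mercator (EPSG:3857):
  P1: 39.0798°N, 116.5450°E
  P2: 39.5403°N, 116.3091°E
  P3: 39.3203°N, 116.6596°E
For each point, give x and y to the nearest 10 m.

P1: x 12973730 m, y 4733110 m; P2: x 12947470 m, y 4799360 m; P3: x 12986490 m, y 4767660 m

Web Mercator: x = R·λ, y = R·ln tan(π/4+φ/2), R = 6378137 m.
P1 (39.0798°, 116.5450°) → (12973730.055, 4733108.692) m.
P2 (39.5403°, 116.3091°) → (12947469.787, 4799363.081) m.
P3 (39.3203°, 116.6596°) → (12986487.268, 4767656.202) m.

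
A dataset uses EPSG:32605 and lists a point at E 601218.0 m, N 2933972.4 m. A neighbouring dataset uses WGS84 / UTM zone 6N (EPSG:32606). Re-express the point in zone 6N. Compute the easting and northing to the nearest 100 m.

E 3100 m, N 2943200 m

UTM 5N → geographic: φ = 26.52270003°, λ = -151.98409969°.
UTM 6N (λ₀ = -147°) forward: E = 3051.715 m, N = 2943239.721 m.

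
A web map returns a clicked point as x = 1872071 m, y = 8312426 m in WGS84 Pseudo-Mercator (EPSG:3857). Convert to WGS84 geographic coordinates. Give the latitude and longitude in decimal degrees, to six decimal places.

R = 6378137 m. λ = x/R = 16.81709992°.
φ = 2·arctan(exp(y/R)) − 90° = 2·arctan(3.68131) − 90° = 59.60550125°.

lat 59.605501°, lon 16.817100°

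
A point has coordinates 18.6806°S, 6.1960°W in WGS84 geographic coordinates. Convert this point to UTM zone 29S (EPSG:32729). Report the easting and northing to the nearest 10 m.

Zone 29 central meridian λ₀ = 6×29 − 183 = -9°; Δλ = +2.8040°.
Transverse Mercator on WGS84 with k₀ = 0.9996 gives E = 795773.699 m, N = 7932193.440 m.

E 795770 m, N 7932190 m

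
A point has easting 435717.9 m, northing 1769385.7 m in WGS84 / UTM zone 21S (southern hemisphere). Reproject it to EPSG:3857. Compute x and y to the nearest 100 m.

x -6580100 m, y -12579000 m

Unproject from UTM 21S (λ₀ = -57°) → φ = -74.15629976°, λ = -59.10980152°.
Web Mercator (R = 6378137 m): x = -6580073.006 m, y = -12578971.028 m.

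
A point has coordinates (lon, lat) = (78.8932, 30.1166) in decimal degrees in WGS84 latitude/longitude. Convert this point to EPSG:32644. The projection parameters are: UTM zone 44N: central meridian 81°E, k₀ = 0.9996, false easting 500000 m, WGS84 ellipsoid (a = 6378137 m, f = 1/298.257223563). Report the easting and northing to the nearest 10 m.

Zone 44 central meridian λ₀ = 6×44 − 183 = 81°; Δλ = -2.1068°.
Transverse Mercator on WGS84 with k₀ = 0.9996 gives E = 297019.101 m, N = 3333578.730 m.

E 297020 m, N 3333580 m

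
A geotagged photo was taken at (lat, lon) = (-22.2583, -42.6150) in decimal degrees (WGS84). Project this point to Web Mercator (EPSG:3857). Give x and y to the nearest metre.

Web Mercator is spherical with R = a = 6378137 m.
x = R·λ = 6378137 × -0.743772061 = -4743880.100 m.
y = R·ln tan(π/4 + φ/2) = 6378137 × -0.398637661 = -2542565.616 m.

x -4743880 m, y -2542566 m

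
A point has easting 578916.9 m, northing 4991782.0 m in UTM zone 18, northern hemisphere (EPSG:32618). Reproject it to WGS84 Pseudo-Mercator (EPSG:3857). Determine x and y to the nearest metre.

Unproject from UTM 18N (λ₀ = -75°) → φ = 45.07509987°, λ = -73.99740021°.
Web Mercator (R = 6378137 m): x = -8237352.912 m, y = 5633352.183 m.

x -8237353 m, y 5633352 m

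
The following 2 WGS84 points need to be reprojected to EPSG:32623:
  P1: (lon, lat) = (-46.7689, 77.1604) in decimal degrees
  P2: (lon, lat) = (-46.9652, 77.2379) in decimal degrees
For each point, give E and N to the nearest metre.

UTM zone 23N: λ₀ = -45°, k₀ = 0.9996.
P1 (77.1604°, -46.7689°) → (456125.445, 8565333.060) m.
P2 (77.2379°, -46.9652°) → (451547.417, 8574131.695) m.

P1: E 456125 m, N 8565333 m; P2: E 451547 m, N 8574132 m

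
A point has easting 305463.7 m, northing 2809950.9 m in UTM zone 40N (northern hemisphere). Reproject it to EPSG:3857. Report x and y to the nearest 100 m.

x 6129900 m, y 2924200 m

Unproject from UTM 40N (λ₀ = 57°) → φ = 25.39369970°, λ = 55.06620002°.
Web Mercator (R = 6378137 m): x = 6129941.347 m, y = 2924179.781 m.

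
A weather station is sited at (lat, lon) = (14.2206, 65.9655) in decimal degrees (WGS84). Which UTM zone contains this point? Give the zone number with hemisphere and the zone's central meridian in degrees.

Zone 41N, central meridian 63°

UTM zone = ⌊(λ + 180)/6⌋ + 1; 65.9655° ∈ [60°, 66°) → zone 41.
Hemisphere: N (φ ≥ 0).
Central meridian λ₀ = 6×41 − 183 = 63°.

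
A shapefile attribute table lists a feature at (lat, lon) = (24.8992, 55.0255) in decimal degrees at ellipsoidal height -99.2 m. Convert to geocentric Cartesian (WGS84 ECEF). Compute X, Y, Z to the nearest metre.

WGS84: a = 6378137 m, e² = 0.006694380; N(φ) = a/√(1−e²sin²φ) = 6381924.677 m.
X = (N+h)·cosφ·cosλ = 3318113.431 m; Y = (N+h)·cosφ·sinλ = 4743248.695 m; Z = (N(1−e²)+h)·sinφ = 2668908.872 m.

X 3318113 m, Y 4743249 m, Z 2668909 m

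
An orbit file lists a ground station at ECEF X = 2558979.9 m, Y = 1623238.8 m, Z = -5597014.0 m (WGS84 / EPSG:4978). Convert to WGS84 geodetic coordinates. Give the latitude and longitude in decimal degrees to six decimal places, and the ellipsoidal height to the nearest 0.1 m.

lat -61.728300°, lon 32.388199°, h 3153.5 m

λ = atan2(Y, X) = 32.38819917°; p = √(X²+Y²) = 3030393.1 m.
Bowring's method on WGS84 (a = 6378137 m, b = 6356752.314 m) gives φ = -61.72829975°, h = 3153.499 m.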